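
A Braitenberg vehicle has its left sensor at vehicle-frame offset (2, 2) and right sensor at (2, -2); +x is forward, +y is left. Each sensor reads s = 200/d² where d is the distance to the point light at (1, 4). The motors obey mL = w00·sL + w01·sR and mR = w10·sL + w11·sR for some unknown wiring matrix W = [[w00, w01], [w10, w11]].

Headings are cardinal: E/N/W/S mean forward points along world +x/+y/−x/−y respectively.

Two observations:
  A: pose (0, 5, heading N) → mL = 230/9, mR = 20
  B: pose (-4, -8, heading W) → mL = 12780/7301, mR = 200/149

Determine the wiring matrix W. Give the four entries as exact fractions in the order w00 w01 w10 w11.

obs A: pose=(0,5,N) → sL=100/9, sR=20, mL=230/9, mR=20
obs B: pose=(-4,-8,W) → sL=40/49, sR=200/149, mL=12780/7301, mR=200/149
sensor matrix S = [[100/9, 20], [40/49, 200/149]]; det S = -92800/65709
solve [mL_A; mL_B] = S·[w00; w01] and [mR_A; mR_B] = S·[w10; w11]:
  w00 = 1/2, w01 = 1, w10 = 0, w11 = 1

1/2 1 0 1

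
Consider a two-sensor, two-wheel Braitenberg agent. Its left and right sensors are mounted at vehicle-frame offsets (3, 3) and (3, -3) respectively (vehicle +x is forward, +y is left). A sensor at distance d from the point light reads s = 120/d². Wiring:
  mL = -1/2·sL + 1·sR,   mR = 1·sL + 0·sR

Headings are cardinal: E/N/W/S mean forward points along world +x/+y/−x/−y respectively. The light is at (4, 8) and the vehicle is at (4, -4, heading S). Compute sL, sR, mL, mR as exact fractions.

20/39 20/39 10/39 20/39

left sensor world pos  = (7, -7); dL² = 234
right sensor world pos = (1, -7); dR² = 234
sL = 120/234 = 20/39
sR = 120/234 = 20/39
mL = -1/2·sL + 1·sR = 10/39
mR = 1·sL + 0·sR = 20/39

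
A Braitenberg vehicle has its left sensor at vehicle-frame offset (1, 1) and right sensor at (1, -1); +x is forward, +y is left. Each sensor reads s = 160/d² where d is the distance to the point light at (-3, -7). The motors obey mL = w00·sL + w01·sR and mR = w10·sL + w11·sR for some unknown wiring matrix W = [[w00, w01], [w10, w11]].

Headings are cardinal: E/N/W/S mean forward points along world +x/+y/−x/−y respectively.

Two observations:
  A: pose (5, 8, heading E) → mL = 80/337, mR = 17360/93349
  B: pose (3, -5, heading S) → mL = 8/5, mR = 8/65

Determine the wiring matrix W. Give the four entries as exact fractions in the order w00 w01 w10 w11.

1/2 0 1 -1/2

obs A: pose=(5,8,E) → sL=160/337, sR=160/277, mL=80/337, mR=17360/93349
obs B: pose=(3,-5,S) → sL=16/5, sR=80/13, mL=8/5, mR=8/65
sensor matrix S = [[160/337, 160/277], [16/5, 80/13]]; det S = 1302528/1213537
solve [mL_A; mL_B] = S·[w00; w01] and [mR_A; mR_B] = S·[w10; w11]:
  w00 = 1/2, w01 = 0, w10 = 1, w11 = -1/2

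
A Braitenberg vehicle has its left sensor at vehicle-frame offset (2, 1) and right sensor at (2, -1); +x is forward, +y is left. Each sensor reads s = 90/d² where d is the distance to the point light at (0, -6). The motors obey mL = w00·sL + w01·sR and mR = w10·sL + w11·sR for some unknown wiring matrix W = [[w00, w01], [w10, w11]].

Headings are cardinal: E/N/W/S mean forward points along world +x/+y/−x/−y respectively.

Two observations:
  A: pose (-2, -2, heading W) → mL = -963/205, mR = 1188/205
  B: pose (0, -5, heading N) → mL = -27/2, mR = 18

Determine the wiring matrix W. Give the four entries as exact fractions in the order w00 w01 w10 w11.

-1 -1/2 1 1

obs A: pose=(-2,-2,W) → sL=18/5, sR=90/41, mL=-963/205, mR=1188/205
obs B: pose=(0,-5,N) → sL=9, sR=9, mL=-27/2, mR=18
sensor matrix S = [[18/5, 90/41], [9, 9]]; det S = 2592/205
solve [mL_A; mL_B] = S·[w00; w01] and [mR_A; mR_B] = S·[w10; w11]:
  w00 = -1, w01 = -1/2, w10 = 1, w11 = 1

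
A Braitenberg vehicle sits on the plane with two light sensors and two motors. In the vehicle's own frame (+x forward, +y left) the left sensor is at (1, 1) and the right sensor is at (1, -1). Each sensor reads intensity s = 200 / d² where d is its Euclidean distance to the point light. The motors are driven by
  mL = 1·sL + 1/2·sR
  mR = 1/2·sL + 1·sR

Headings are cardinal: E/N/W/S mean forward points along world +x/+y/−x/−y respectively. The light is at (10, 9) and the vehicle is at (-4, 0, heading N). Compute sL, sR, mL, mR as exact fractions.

left sensor world pos  = (-5, 1); dL² = 289
right sensor world pos = (-3, 1); dR² = 233
sL = 200/289 = 200/289
sR = 200/233 = 200/233
mL = 1·sL + 1/2·sR = 75500/67337
mR = 1/2·sL + 1·sR = 81100/67337

200/289 200/233 75500/67337 81100/67337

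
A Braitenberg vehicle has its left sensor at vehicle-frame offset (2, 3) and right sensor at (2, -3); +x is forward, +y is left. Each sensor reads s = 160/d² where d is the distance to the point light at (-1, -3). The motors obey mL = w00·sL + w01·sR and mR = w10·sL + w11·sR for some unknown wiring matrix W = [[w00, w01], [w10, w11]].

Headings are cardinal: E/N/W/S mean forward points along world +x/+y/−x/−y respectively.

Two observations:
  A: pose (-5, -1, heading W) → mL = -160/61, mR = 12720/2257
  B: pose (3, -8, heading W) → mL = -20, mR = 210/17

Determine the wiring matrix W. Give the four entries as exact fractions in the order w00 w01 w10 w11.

0 -1 1 1/2

obs A: pose=(-5,-1,W) → sL=160/37, sR=160/61, mL=-160/61, mR=12720/2257
obs B: pose=(3,-8,W) → sL=40/17, sR=20, mL=-20, mR=210/17
sensor matrix S = [[160/37, 160/61], [40/17, 20]]; det S = 3081600/38369
solve [mL_A; mL_B] = S·[w00; w01] and [mR_A; mR_B] = S·[w10; w11]:
  w00 = 0, w01 = -1, w10 = 1, w11 = 1/2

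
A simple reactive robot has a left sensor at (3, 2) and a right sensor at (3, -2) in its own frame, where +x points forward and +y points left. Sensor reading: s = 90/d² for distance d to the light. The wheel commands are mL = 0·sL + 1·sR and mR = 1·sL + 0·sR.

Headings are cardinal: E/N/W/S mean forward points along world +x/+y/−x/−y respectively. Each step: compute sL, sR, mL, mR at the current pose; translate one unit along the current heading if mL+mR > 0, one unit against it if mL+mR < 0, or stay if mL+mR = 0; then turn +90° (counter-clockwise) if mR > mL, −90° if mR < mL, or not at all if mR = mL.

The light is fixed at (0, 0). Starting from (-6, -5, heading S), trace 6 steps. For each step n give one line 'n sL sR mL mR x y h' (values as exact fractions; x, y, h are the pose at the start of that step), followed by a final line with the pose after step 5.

0 9/8 45/64 45/64 9/8 -6 -5 S
1 18/5 90/73 90/73 18/5 -6 -6 E
2 45/29 5 5 45/29 -5 -6 N
3 90/13 90/53 90/53 90/13 -5 -5 E
4 9/4 45/4 45/4 9/4 -4 -5 N
5 18 90/37 90/37 18 -4 -4 E
final -3 -4 N

n=0: pose=(-6,-5,S); sL=9/8, sR=45/64; mL=45/64, mR=9/8; mL+mR=117/64 → advance +1; mR−mL=27/64 → turn +1·90°
n=1: pose=(-6,-6,E); sL=18/5, sR=90/73; mL=90/73, mR=18/5; mL+mR=1764/365 → advance +1; mR−mL=864/365 → turn +1·90°
n=2: pose=(-5,-6,N); sL=45/29, sR=5; mL=5, mR=45/29; mL+mR=190/29 → advance +1; mR−mL=-100/29 → turn -1·90°
n=3: pose=(-5,-5,E); sL=90/13, sR=90/53; mL=90/53, mR=90/13; mL+mR=5940/689 → advance +1; mR−mL=3600/689 → turn +1·90°
n=4: pose=(-4,-5,N); sL=9/4, sR=45/4; mL=45/4, mR=9/4; mL+mR=27/2 → advance +1; mR−mL=-9 → turn -1·90°
n=5: pose=(-4,-4,E); sL=18, sR=90/37; mL=90/37, mR=18; mL+mR=756/37 → advance +1; mR−mL=576/37 → turn +1·90°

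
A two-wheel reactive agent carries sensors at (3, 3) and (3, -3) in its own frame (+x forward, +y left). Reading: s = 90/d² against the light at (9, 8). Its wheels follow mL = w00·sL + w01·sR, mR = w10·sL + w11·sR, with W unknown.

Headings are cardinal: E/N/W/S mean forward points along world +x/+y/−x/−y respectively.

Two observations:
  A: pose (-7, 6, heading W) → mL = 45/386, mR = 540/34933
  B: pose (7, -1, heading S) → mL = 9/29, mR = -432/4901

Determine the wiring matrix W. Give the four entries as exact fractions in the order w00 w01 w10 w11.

1/2 0 -1 1

obs A: pose=(-7,6,W) → sL=45/193, sR=45/181, mL=45/386, mR=540/34933
obs B: pose=(7,-1,S) → sL=18/29, sR=90/169, mL=9/29, mR=-432/4901
sensor matrix S = [[45/193, 45/181], [18/29, 90/169]]; det S = -5161320/171206633
solve [mL_A; mL_B] = S·[w00; w01] and [mR_A; mR_B] = S·[w10; w11]:
  w00 = 1/2, w01 = 0, w10 = -1, w11 = 1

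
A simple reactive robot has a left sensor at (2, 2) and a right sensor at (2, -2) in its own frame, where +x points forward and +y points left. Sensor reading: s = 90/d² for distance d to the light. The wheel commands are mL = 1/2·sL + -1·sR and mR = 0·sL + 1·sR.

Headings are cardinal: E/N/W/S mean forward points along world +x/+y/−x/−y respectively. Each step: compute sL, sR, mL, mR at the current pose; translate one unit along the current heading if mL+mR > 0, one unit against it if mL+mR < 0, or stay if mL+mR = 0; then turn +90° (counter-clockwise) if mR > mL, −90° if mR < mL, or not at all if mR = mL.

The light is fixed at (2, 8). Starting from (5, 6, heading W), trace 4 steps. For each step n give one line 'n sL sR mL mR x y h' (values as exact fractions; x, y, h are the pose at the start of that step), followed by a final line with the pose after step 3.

n=0: pose=(5,6,W); sL=90/17, sR=90; mL=-1485/17, mR=90; mL+mR=45/17 → advance +1; mR−mL=3015/17 → turn +1·90°
n=1: pose=(4,6,S); sL=45/16, sR=45/8; mL=-135/32, mR=45/8; mL+mR=45/32 → advance +1; mR−mL=315/32 → turn +1·90°
n=2: pose=(4,5,E); sL=90/17, sR=90/41; mL=315/697, mR=90/41; mL+mR=45/17 → advance +1; mR−mL=1215/697 → turn +1·90°
n=3: pose=(5,5,N); sL=45, sR=45/13; mL=495/26, mR=45/13; mL+mR=45/2 → advance +1; mR−mL=-405/26 → turn -1·90°

0 90/17 90 -1485/17 90 5 6 W
1 45/16 45/8 -135/32 45/8 4 6 S
2 90/17 90/41 315/697 90/41 4 5 E
3 45 45/13 495/26 45/13 5 5 N
final 5 6 E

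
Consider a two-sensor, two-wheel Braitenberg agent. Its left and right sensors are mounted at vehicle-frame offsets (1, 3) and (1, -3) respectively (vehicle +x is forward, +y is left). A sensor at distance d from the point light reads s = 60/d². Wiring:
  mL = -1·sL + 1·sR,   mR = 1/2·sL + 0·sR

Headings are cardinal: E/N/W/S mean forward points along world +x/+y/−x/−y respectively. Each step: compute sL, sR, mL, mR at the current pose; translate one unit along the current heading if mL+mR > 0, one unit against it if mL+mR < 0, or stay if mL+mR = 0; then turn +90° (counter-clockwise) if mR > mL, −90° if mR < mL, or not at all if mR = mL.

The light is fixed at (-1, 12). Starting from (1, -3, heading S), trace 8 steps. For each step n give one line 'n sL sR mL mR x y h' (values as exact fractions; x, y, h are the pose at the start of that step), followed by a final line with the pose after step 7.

n=0: pose=(1,-3,S); sL=60/281, sR=60/257; mL=1440/72217, mR=30/281; mL+mR=9150/72217 → advance +1; mR−mL=6270/72217 → turn +1·90°
n=1: pose=(1,-4,E); sL=30/89, sR=6/37; mL=-576/3293, mR=15/89; mL+mR=-21/3293 → advance -1; mR−mL=1131/3293 → turn +1·90°
n=2: pose=(0,-4,N); sL=60/229, sR=60/241; mL=-720/55189, mR=30/229; mL+mR=6510/55189 → advance +1; mR−mL=7950/55189 → turn +1·90°
n=3: pose=(0,-3,W); sL=5/27, sR=5/12; mL=25/108, mR=5/54; mL+mR=35/108 → advance +1; mR−mL=-5/36 → turn -1·90°
n=4: pose=(-1,-3,N); sL=12/41, sR=12/41; mL=0, mR=6/41; mL+mR=6/41 → advance +1; mR−mL=6/41 → turn +1·90°
n=5: pose=(-1,-2,W); sL=6/29, sR=30/61; mL=504/1769, mR=3/29; mL+mR=687/1769 → advance +1; mR−mL=-321/1769 → turn -1·90°
n=6: pose=(-2,-2,N); sL=12/37, sR=60/173; mL=144/6401, mR=6/37; mL+mR=1182/6401 → advance +1; mR−mL=894/6401 → turn +1·90°
n=7: pose=(-2,-1,W); sL=3/13, sR=15/26; mL=9/26, mR=3/26; mL+mR=6/13 → advance +1; mR−mL=-3/13 → turn -1·90°

0 60/281 60/257 1440/72217 30/281 1 -3 S
1 30/89 6/37 -576/3293 15/89 1 -4 E
2 60/229 60/241 -720/55189 30/229 0 -4 N
3 5/27 5/12 25/108 5/54 0 -3 W
4 12/41 12/41 0 6/41 -1 -3 N
5 6/29 30/61 504/1769 3/29 -1 -2 W
6 12/37 60/173 144/6401 6/37 -2 -2 N
7 3/13 15/26 9/26 3/26 -2 -1 W
final -3 -1 N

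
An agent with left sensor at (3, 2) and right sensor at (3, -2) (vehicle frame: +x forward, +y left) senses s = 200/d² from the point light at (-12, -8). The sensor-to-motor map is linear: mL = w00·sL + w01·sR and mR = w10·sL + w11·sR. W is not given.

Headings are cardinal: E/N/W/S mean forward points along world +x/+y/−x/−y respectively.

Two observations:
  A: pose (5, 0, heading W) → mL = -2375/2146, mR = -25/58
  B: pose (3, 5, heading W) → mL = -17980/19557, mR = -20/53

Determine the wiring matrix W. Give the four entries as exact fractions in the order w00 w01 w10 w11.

-1/2 -1 -1/2 0

obs A: pose=(5,0,W) → sL=25/29, sR=25/37, mL=-2375/2146, mR=-25/58
obs B: pose=(3,5,W) → sL=40/53, sR=200/369, mL=-17980/19557, mR=-20/53
sensor matrix S = [[25/29, 25/37], [40/53, 200/369]]; det S = -896000/20984661
solve [mL_A; mL_B] = S·[w00; w01] and [mR_A; mR_B] = S·[w10; w11]:
  w00 = -1/2, w01 = -1, w10 = -1/2, w11 = 0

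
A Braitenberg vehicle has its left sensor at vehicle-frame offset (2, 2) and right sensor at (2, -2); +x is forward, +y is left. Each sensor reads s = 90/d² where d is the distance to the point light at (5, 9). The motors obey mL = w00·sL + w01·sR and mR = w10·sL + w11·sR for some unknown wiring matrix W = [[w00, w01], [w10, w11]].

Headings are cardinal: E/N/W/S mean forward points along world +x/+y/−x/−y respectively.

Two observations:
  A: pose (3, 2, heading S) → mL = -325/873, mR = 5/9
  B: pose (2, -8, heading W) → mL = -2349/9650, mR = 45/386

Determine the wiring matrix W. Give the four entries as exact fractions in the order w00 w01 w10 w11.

1/2 -1 1/2 0

obs A: pose=(3,2,S) → sL=10/9, sR=90/97, mL=-325/873, mR=5/9
obs B: pose=(2,-8,W) → sL=45/193, sR=9/25, mL=-2349/9650, mR=45/386
sensor matrix S = [[10/9, 90/97], [45/193, 9/25]]; det S = 17192/93605
solve [mL_A; mL_B] = S·[w00; w01] and [mR_A; mR_B] = S·[w10; w11]:
  w00 = 1/2, w01 = -1, w10 = 1/2, w11 = 0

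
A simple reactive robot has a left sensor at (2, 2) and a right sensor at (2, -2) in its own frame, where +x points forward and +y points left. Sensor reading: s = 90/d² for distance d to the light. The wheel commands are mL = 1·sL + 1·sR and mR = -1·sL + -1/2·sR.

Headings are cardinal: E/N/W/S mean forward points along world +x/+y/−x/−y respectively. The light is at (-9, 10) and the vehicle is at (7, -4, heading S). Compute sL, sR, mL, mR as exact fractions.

9/58 45/226 1161/3277 -3339/13108

left sensor world pos  = (9, -6); dL² = 580
right sensor world pos = (5, -6); dR² = 452
sL = 90/580 = 9/58
sR = 90/452 = 45/226
mL = 1·sL + 1·sR = 1161/3277
mR = -1·sL + -1/2·sR = -3339/13108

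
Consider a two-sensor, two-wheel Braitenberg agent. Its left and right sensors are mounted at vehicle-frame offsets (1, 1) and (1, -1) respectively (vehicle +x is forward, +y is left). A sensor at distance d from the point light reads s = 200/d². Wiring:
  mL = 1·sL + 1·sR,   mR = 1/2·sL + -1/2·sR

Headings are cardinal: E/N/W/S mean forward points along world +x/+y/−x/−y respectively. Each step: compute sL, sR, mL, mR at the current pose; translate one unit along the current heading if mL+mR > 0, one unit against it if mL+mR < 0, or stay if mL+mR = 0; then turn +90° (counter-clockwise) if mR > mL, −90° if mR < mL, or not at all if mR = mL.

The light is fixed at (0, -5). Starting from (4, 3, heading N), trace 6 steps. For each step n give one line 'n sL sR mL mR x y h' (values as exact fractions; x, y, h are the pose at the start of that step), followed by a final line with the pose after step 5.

n=0: pose=(4,3,N); sL=20/9, sR=100/53; mL=1960/477, mR=80/477; mL+mR=680/159 → advance +1; mR−mL=-1880/477 → turn -1·90°
n=1: pose=(4,4,E); sL=8/5, sR=200/89; mL=1712/445, mR=-144/445; mL+mR=1568/445 → advance +1; mR−mL=-1856/445 → turn -1·90°
n=2: pose=(5,4,S); sL=2, sR=5/2; mL=9/2, mR=-1/4; mL+mR=17/4 → advance +1; mR−mL=-19/4 → turn -1·90°
n=3: pose=(5,3,W); sL=40/13, sR=200/97; mL=6480/1261, mR=640/1261; mL+mR=7120/1261 → advance +1; mR−mL=-5840/1261 → turn -1·90°
n=4: pose=(4,3,N); sL=20/9, sR=100/53; mL=1960/477, mR=80/477; mL+mR=680/159 → advance +1; mR−mL=-1880/477 → turn -1·90°
n=5: pose=(4,4,E); sL=8/5, sR=200/89; mL=1712/445, mR=-144/445; mL+mR=1568/445 → advance +1; mR−mL=-1856/445 → turn -1·90°

0 20/9 100/53 1960/477 80/477 4 3 N
1 8/5 200/89 1712/445 -144/445 4 4 E
2 2 5/2 9/2 -1/4 5 4 S
3 40/13 200/97 6480/1261 640/1261 5 3 W
4 20/9 100/53 1960/477 80/477 4 3 N
5 8/5 200/89 1712/445 -144/445 4 4 E
final 5 4 S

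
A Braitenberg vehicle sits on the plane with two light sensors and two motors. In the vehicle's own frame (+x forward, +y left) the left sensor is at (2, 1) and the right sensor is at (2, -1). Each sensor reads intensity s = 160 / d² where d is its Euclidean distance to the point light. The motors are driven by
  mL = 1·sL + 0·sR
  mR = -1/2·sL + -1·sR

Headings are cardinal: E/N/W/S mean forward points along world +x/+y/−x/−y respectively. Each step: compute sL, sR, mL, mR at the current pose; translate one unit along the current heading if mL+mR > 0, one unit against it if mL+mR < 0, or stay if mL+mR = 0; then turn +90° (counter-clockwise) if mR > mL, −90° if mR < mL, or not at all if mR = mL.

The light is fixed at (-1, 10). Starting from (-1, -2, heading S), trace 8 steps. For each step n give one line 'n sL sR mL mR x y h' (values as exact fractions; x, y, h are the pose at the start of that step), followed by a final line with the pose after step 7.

0 160/197 160/197 160/197 -240/197 -1 -2 S
1 40/37 20/13 40/37 -1000/481 -1 -1 W
2 160/81 32/17 160/81 -3952/1377 0 -1 N
3 16/13 80/89 16/13 -1752/1157 0 -2 E
4 160/197 160/197 160/197 -240/197 -1 -2 S
5 40/37 20/13 40/37 -1000/481 -1 -1 W
6 160/81 32/17 160/81 -3952/1377 0 -1 N
7 16/13 80/89 16/13 -1752/1157 0 -2 E
final -1 -2 S

n=0: pose=(-1,-2,S); sL=160/197, sR=160/197; mL=160/197, mR=-240/197; mL+mR=-80/197 → advance -1; mR−mL=-400/197 → turn -1·90°
n=1: pose=(-1,-1,W); sL=40/37, sR=20/13; mL=40/37, mR=-1000/481; mL+mR=-480/481 → advance -1; mR−mL=-1520/481 → turn -1·90°
n=2: pose=(0,-1,N); sL=160/81, sR=32/17; mL=160/81, mR=-3952/1377; mL+mR=-1232/1377 → advance -1; mR−mL=-2224/459 → turn -1·90°
n=3: pose=(0,-2,E); sL=16/13, sR=80/89; mL=16/13, mR=-1752/1157; mL+mR=-328/1157 → advance -1; mR−mL=-3176/1157 → turn -1·90°
n=4: pose=(-1,-2,S); sL=160/197, sR=160/197; mL=160/197, mR=-240/197; mL+mR=-80/197 → advance -1; mR−mL=-400/197 → turn -1·90°
n=5: pose=(-1,-1,W); sL=40/37, sR=20/13; mL=40/37, mR=-1000/481; mL+mR=-480/481 → advance -1; mR−mL=-1520/481 → turn -1·90°
n=6: pose=(0,-1,N); sL=160/81, sR=32/17; mL=160/81, mR=-3952/1377; mL+mR=-1232/1377 → advance -1; mR−mL=-2224/459 → turn -1·90°
n=7: pose=(0,-2,E); sL=16/13, sR=80/89; mL=16/13, mR=-1752/1157; mL+mR=-328/1157 → advance -1; mR−mL=-3176/1157 → turn -1·90°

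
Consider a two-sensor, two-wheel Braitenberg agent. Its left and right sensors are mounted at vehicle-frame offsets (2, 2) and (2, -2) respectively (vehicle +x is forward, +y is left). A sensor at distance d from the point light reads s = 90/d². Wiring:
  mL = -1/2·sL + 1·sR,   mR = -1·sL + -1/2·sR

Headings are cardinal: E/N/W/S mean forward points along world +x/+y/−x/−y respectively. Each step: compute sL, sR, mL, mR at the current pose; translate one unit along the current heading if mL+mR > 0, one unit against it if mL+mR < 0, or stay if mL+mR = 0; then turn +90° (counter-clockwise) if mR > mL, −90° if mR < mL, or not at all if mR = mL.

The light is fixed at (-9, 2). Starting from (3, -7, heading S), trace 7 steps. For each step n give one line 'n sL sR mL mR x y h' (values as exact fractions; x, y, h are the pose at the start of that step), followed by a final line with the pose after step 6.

0 90/317 90/221 18585/70057 -34155/70057 3 -7 S
1 9/20 45/68 297/680 -531/680 3 -6 W
2 90/157 10/29 265/4553 -3395/4553 4 -6 N
3 45/137 45/173 4545/47402 -21735/47402 4 -7 E
4 90/317 90/221 18585/70057 -34155/70057 3 -7 S
5 9/20 45/68 297/680 -531/680 3 -6 W
6 90/157 10/29 265/4553 -3395/4553 4 -6 N
final 4 -7 E

n=0: pose=(3,-7,S); sL=90/317, sR=90/221; mL=18585/70057, mR=-34155/70057; mL+mR=-15570/70057 → advance -1; mR−mL=-52740/70057 → turn -1·90°
n=1: pose=(3,-6,W); sL=9/20, sR=45/68; mL=297/680, mR=-531/680; mL+mR=-117/340 → advance -1; mR−mL=-207/170 → turn -1·90°
n=2: pose=(4,-6,N); sL=90/157, sR=10/29; mL=265/4553, mR=-3395/4553; mL+mR=-3130/4553 → advance -1; mR−mL=-3660/4553 → turn -1·90°
n=3: pose=(4,-7,E); sL=45/137, sR=45/173; mL=4545/47402, mR=-21735/47402; mL+mR=-8595/23701 → advance -1; mR−mL=-13140/23701 → turn -1·90°
n=4: pose=(3,-7,S); sL=90/317, sR=90/221; mL=18585/70057, mR=-34155/70057; mL+mR=-15570/70057 → advance -1; mR−mL=-52740/70057 → turn -1·90°
n=5: pose=(3,-6,W); sL=9/20, sR=45/68; mL=297/680, mR=-531/680; mL+mR=-117/340 → advance -1; mR−mL=-207/170 → turn -1·90°
n=6: pose=(4,-6,N); sL=90/157, sR=10/29; mL=265/4553, mR=-3395/4553; mL+mR=-3130/4553 → advance -1; mR−mL=-3660/4553 → turn -1·90°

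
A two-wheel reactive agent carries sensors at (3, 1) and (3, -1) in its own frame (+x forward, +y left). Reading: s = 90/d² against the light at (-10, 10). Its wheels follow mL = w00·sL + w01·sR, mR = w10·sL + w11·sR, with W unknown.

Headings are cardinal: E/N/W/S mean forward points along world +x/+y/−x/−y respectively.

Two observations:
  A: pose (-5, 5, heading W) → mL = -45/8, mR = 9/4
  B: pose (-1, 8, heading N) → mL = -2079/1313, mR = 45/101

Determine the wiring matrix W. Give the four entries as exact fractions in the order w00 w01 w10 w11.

obs A: pose=(-5,5,W) → sL=9/4, sR=9/2, mL=-45/8, mR=9/4
obs B: pose=(-1,8,N) → sL=18/13, sR=90/101, mL=-2079/1313, mR=45/101
sensor matrix S = [[9/4, 9/2], [18/13, 90/101]]; det S = -11097/2626
solve [mL_A; mL_B] = S·[w00; w01] and [mR_A; mR_B] = S·[w10; w11]:
  w00 = -1/2, w01 = -1, w10 = 0, w11 = 1/2

-1/2 -1 0 1/2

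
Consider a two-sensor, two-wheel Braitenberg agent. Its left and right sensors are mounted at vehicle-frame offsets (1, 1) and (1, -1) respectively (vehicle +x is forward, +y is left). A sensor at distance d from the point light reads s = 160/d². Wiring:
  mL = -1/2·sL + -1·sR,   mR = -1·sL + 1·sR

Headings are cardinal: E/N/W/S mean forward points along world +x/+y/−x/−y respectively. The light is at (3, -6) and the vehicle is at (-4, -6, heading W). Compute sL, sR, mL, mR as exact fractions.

32/13 32/13 -48/13 0

left sensor world pos  = (-5, -7); dL² = 65
right sensor world pos = (-5, -5); dR² = 65
sL = 160/65 = 32/13
sR = 160/65 = 32/13
mL = -1/2·sL + -1·sR = -48/13
mR = -1·sL + 1·sR = 0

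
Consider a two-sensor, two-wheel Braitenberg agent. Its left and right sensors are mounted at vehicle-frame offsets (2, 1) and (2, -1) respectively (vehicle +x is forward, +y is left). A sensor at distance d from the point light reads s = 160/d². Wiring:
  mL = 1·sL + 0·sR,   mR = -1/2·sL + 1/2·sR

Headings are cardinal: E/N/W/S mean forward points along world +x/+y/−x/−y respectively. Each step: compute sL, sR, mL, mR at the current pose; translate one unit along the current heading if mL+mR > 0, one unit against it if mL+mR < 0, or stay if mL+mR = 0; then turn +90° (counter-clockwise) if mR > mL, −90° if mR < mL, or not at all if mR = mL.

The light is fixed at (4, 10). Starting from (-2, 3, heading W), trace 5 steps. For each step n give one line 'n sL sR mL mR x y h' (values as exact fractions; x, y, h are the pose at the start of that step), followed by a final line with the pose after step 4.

n=0: pose=(-2,3,W); sL=5/4, sR=8/5; mL=5/4, mR=7/40; mL+mR=57/40 → advance +1; mR−mL=-43/40 → turn -1·90°
n=1: pose=(-3,3,N); sL=160/89, sR=160/61; mL=160/89, mR=2240/5429; mL+mR=12000/5429 → advance +1; mR−mL=-7520/5429 → turn -1·90°
n=2: pose=(-3,4,E); sL=16/5, sR=80/37; mL=16/5, mR=-96/185; mL+mR=496/185 → advance +1; mR−mL=-688/185 → turn -1·90°
n=3: pose=(-2,4,S); sL=160/89, sR=160/113; mL=160/89, mR=-1920/10057; mL+mR=16160/10057 → advance +1; mR−mL=-20000/10057 → turn -1·90°
n=4: pose=(-2,3,W); sL=5/4, sR=8/5; mL=5/4, mR=7/40; mL+mR=57/40 → advance +1; mR−mL=-43/40 → turn -1·90°

0 5/4 8/5 5/4 7/40 -2 3 W
1 160/89 160/61 160/89 2240/5429 -3 3 N
2 16/5 80/37 16/5 -96/185 -3 4 E
3 160/89 160/113 160/89 -1920/10057 -2 4 S
4 5/4 8/5 5/4 7/40 -2 3 W
final -3 3 N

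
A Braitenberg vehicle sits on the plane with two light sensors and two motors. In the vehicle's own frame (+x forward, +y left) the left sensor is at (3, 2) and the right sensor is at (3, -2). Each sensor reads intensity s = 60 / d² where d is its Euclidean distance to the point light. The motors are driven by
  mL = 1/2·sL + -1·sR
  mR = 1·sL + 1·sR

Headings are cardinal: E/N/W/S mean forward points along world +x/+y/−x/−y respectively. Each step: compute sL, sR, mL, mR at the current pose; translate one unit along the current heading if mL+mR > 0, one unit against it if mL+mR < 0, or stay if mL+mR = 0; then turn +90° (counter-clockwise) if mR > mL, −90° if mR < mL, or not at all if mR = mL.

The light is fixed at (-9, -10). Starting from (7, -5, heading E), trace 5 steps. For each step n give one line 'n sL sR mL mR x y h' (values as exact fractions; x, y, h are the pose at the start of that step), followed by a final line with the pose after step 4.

0 6/41 6/37 -135/1517 468/1517 7 -5 E
1 60/289 12/85 -54/1445 504/1445 8 -5 N
2 15/53 3/13 -123/1378 354/689 8 -4 W
3 20/111 12/41 -922/4551 2152/4551 7 -4 S
4 6/41 6/37 -135/1517 468/1517 7 -5 E
final 8 -5 N

n=0: pose=(7,-5,E); sL=6/41, sR=6/37; mL=-135/1517, mR=468/1517; mL+mR=9/41 → advance +1; mR−mL=603/1517 → turn +1·90°
n=1: pose=(8,-5,N); sL=60/289, sR=12/85; mL=-54/1445, mR=504/1445; mL+mR=90/289 → advance +1; mR−mL=558/1445 → turn +1·90°
n=2: pose=(8,-4,W); sL=15/53, sR=3/13; mL=-123/1378, mR=354/689; mL+mR=45/106 → advance +1; mR−mL=831/1378 → turn +1·90°
n=3: pose=(7,-4,S); sL=20/111, sR=12/41; mL=-922/4551, mR=2152/4551; mL+mR=10/37 → advance +1; mR−mL=3074/4551 → turn +1·90°
n=4: pose=(7,-5,E); sL=6/41, sR=6/37; mL=-135/1517, mR=468/1517; mL+mR=9/41 → advance +1; mR−mL=603/1517 → turn +1·90°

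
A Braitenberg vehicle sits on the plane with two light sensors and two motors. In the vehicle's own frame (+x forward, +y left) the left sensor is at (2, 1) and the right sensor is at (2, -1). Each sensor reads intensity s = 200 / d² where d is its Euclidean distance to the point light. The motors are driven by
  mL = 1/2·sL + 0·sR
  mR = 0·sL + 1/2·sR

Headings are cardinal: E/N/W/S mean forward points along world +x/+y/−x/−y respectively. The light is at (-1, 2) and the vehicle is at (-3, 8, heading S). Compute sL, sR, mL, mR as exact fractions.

left sensor world pos  = (-2, 6); dL² = 17
right sensor world pos = (-4, 6); dR² = 25
sL = 200/17 = 200/17
sR = 200/25 = 8
mL = 1/2·sL + 0·sR = 100/17
mR = 0·sL + 1/2·sR = 4

200/17 8 100/17 4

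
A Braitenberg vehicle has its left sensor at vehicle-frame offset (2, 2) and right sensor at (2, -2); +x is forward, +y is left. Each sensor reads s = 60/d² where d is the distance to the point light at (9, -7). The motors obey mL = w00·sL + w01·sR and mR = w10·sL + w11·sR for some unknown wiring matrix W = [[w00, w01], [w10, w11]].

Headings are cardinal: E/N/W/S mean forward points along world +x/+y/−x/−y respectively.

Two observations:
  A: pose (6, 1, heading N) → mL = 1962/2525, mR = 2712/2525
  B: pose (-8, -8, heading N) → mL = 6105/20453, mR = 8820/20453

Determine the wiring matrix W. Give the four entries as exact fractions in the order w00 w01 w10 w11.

obs A: pose=(6,1,N) → sL=12/25, sR=60/101, mL=1962/2525, mR=2712/2525
obs B: pose=(-8,-8,N) → sL=30/181, sR=30/113, mL=6105/20453, mR=8820/20453
sensor matrix S = [[12/25, 60/101], [30/181, 30/113]]; det S = 299232/10328765
solve [mL_A; mL_B] = S·[w00; w01] and [mR_A; mR_B] = S·[w10; w11]:
  w00 = 1, w01 = 1/2, w10 = 1, w11 = 1

1 1/2 1 1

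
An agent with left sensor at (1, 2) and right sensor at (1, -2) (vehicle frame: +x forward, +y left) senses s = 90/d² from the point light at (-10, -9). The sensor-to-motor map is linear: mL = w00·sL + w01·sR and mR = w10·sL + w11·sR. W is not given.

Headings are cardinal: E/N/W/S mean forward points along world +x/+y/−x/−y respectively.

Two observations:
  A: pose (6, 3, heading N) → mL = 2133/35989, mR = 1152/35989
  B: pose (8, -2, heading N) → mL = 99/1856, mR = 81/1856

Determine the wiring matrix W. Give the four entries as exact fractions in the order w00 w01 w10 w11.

-1/2 1 1/2 -1/2

obs A: pose=(6,3,N) → sL=18/73, sR=90/493, mL=2133/35989, mR=1152/35989
obs B: pose=(8,-2,N) → sL=9/32, sR=45/232, mL=99/1856, mR=81/1856
sensor matrix S = [[18/73, 90/493], [9/32, 45/232]]; det S = -2025/575824
solve [mL_A; mL_B] = S·[w00; w01] and [mR_A; mR_B] = S·[w10; w11]:
  w00 = -1/2, w01 = 1, w10 = 1/2, w11 = -1/2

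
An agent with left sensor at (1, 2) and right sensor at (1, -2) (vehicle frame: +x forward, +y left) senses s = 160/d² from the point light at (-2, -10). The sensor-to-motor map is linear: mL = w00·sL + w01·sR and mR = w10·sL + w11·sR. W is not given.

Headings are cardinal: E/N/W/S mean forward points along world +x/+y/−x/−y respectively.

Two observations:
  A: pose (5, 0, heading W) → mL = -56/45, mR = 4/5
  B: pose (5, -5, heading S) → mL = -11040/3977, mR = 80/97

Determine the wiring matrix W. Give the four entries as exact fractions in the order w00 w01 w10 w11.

obs A: pose=(5,0,W) → sL=8/5, sR=8/9, mL=-56/45, mR=4/5
obs B: pose=(5,-5,S) → sL=160/97, sR=160/41, mL=-11040/3977, mR=80/97
sensor matrix S = [[8/5, 8/9], [160/97, 160/41]]; det S = 171008/35793
solve [mL_A; mL_B] = S·[w00; w01] and [mR_A; mR_B] = S·[w10; w11]:
  w00 = -1/2, w01 = -1/2, w10 = 1/2, w11 = 0

-1/2 -1/2 1/2 0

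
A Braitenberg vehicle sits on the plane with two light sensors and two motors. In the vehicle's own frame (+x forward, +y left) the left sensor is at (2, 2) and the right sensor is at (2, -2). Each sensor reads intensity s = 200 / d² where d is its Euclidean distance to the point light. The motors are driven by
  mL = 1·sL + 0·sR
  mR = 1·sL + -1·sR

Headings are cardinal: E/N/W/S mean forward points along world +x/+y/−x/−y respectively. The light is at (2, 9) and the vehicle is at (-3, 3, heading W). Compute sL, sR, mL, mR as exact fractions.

200/113 40/13 200/113 -1920/1469

left sensor world pos  = (-5, 1); dL² = 113
right sensor world pos = (-5, 5); dR² = 65
sL = 200/113 = 200/113
sR = 200/65 = 40/13
mL = 1·sL + 0·sR = 200/113
mR = 1·sL + -1·sR = -1920/1469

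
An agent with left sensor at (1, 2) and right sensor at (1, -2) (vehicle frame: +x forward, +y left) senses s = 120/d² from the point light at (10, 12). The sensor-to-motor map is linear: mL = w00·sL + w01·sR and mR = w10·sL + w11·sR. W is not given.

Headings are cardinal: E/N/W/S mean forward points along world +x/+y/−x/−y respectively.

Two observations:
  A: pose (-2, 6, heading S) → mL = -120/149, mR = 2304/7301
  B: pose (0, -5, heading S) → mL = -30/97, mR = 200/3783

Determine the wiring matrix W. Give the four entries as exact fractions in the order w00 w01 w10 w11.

obs A: pose=(-2,6,S) → sL=120/149, sR=24/49, mL=-120/149, mR=2304/7301
obs B: pose=(0,-5,S) → sL=30/97, sR=10/39, mL=-30/97, mR=200/3783
sensor matrix S = [[120/149, 24/49], [30/97, 10/39]]; det S = 506560/9206561
solve [mL_A; mL_B] = S·[w00; w01] and [mR_A; mR_B] = S·[w10; w11]:
  w00 = -1, w01 = 0, w10 = 1, w11 = -1

-1 0 1 -1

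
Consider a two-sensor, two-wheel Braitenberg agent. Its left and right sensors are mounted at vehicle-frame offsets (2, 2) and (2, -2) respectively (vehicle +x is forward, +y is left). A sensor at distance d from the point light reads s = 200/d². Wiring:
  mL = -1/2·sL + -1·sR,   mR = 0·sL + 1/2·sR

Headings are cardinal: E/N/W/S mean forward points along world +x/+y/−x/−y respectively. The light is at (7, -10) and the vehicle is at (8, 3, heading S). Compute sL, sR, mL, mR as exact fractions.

20/13 100/61 -1910/793 50/61

left sensor world pos  = (10, 1); dL² = 130
right sensor world pos = (6, 1); dR² = 122
sL = 200/130 = 20/13
sR = 200/122 = 100/61
mL = -1/2·sL + -1·sR = -1910/793
mR = 0·sL + 1/2·sR = 50/61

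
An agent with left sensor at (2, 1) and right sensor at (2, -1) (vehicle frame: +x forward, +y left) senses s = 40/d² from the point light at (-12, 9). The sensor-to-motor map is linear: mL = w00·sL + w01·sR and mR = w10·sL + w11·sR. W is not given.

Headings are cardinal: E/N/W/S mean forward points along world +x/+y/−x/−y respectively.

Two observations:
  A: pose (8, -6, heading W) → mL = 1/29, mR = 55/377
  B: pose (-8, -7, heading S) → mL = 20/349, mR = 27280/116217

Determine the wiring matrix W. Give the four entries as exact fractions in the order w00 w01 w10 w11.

1/2 0 1 1

obs A: pose=(8,-6,W) → sL=2/29, sR=1/13, mL=1/29, mR=55/377
obs B: pose=(-8,-7,S) → sL=40/349, sR=40/333, mL=20/349, mR=27280/116217
sensor matrix S = [[2/29, 1/13], [40/349, 40/333]]; det S = -23320/43813809
solve [mL_A; mL_B] = S·[w00; w01] and [mR_A; mR_B] = S·[w10; w11]:
  w00 = 1/2, w01 = 0, w10 = 1, w11 = 1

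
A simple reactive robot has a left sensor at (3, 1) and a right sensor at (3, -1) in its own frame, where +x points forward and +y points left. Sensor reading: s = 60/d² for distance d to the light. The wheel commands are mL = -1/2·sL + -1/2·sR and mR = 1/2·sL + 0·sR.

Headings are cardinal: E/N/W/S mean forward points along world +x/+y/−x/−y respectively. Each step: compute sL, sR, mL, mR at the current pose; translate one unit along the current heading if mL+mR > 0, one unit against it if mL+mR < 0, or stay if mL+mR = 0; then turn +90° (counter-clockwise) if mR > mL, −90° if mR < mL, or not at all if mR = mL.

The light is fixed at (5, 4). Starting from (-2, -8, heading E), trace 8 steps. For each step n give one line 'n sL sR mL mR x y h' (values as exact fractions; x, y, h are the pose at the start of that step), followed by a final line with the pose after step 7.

0 60/137 12/37 -1932/5069 30/137 -2 -8 E
1 10/27 6/13 -146/351 5/27 -3 -8 N
2 60/317 12/53 -3492/16801 30/317 -3 -9 W
3 15/73 3/16 -459/2336 15/146 -2 -9 S
4 60/137 12/37 -1932/5069 30/137 -2 -8 E
5 10/27 6/13 -146/351 5/27 -3 -8 N
6 60/317 12/53 -3492/16801 30/317 -3 -9 W
7 15/73 3/16 -459/2336 15/146 -2 -9 S
final -2 -8 E

n=0: pose=(-2,-8,E); sL=60/137, sR=12/37; mL=-1932/5069, mR=30/137; mL+mR=-6/37 → advance -1; mR−mL=3042/5069 → turn +1·90°
n=1: pose=(-3,-8,N); sL=10/27, sR=6/13; mL=-146/351, mR=5/27; mL+mR=-3/13 → advance -1; mR−mL=211/351 → turn +1·90°
n=2: pose=(-3,-9,W); sL=60/317, sR=12/53; mL=-3492/16801, mR=30/317; mL+mR=-6/53 → advance -1; mR−mL=5082/16801 → turn +1·90°
n=3: pose=(-2,-9,S); sL=15/73, sR=3/16; mL=-459/2336, mR=15/146; mL+mR=-3/32 → advance -1; mR−mL=699/2336 → turn +1·90°
n=4: pose=(-2,-8,E); sL=60/137, sR=12/37; mL=-1932/5069, mR=30/137; mL+mR=-6/37 → advance -1; mR−mL=3042/5069 → turn +1·90°
n=5: pose=(-3,-8,N); sL=10/27, sR=6/13; mL=-146/351, mR=5/27; mL+mR=-3/13 → advance -1; mR−mL=211/351 → turn +1·90°
n=6: pose=(-3,-9,W); sL=60/317, sR=12/53; mL=-3492/16801, mR=30/317; mL+mR=-6/53 → advance -1; mR−mL=5082/16801 → turn +1·90°
n=7: pose=(-2,-9,S); sL=15/73, sR=3/16; mL=-459/2336, mR=15/146; mL+mR=-3/32 → advance -1; mR−mL=699/2336 → turn +1·90°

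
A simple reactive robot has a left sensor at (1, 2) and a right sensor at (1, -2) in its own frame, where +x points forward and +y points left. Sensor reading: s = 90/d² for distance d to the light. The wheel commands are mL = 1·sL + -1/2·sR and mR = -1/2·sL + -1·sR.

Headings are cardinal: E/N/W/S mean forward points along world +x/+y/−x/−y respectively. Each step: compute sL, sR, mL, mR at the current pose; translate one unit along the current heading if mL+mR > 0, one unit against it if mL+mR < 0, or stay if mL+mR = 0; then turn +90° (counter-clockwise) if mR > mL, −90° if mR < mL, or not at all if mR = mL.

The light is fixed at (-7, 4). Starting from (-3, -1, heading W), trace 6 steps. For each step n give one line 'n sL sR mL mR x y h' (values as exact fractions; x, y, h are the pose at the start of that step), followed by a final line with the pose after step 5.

0 45/29 5 -55/58 -335/58 -3 -1 W
1 18/5 18/13 189/65 -207/65 -2 -1 N
2 45/26 9/10 333/260 -459/260 -2 -2 E
3 18/17 90/53 189/901 -2007/901 -3 -2 S
4 45/29 5 -55/58 -335/58 -3 -1 W
5 18/5 18/13 189/65 -207/65 -2 -1 N
final -2 -2 E

n=0: pose=(-3,-1,W); sL=45/29, sR=5; mL=-55/58, mR=-335/58; mL+mR=-195/29 → advance -1; mR−mL=-140/29 → turn -1·90°
n=1: pose=(-2,-1,N); sL=18/5, sR=18/13; mL=189/65, mR=-207/65; mL+mR=-18/65 → advance -1; mR−mL=-396/65 → turn -1·90°
n=2: pose=(-2,-2,E); sL=45/26, sR=9/10; mL=333/260, mR=-459/260; mL+mR=-63/130 → advance -1; mR−mL=-198/65 → turn -1·90°
n=3: pose=(-3,-2,S); sL=18/17, sR=90/53; mL=189/901, mR=-2007/901; mL+mR=-1818/901 → advance -1; mR−mL=-2196/901 → turn -1·90°
n=4: pose=(-3,-1,W); sL=45/29, sR=5; mL=-55/58, mR=-335/58; mL+mR=-195/29 → advance -1; mR−mL=-140/29 → turn -1·90°
n=5: pose=(-2,-1,N); sL=18/5, sR=18/13; mL=189/65, mR=-207/65; mL+mR=-18/65 → advance -1; mR−mL=-396/65 → turn -1·90°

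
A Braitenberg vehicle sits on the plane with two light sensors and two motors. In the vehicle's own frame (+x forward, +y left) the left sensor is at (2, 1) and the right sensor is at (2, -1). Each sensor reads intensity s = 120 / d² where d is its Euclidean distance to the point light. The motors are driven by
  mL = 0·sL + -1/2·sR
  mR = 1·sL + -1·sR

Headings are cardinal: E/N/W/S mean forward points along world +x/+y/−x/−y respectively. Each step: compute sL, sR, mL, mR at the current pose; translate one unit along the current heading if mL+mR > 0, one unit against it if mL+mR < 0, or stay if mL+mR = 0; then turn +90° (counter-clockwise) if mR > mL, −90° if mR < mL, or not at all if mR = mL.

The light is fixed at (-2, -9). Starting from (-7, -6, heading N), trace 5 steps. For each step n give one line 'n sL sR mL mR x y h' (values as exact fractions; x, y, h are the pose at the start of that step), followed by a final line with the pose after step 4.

n=0: pose=(-7,-6,N); sL=120/61, sR=120/41; mL=-60/41, mR=-2400/2501; mL+mR=-6060/2501 → advance -1; mR−mL=1260/2501 → turn +1·90°
n=1: pose=(-7,-7,W); sL=12/5, sR=60/29; mL=-30/29, mR=48/145; mL+mR=-102/145 → advance -1; mR−mL=198/145 → turn +1·90°
n=2: pose=(-6,-7,S); sL=40/3, sR=24/5; mL=-12/5, mR=128/15; mL+mR=92/15 → advance +1; mR−mL=164/15 → turn +1·90°
n=3: pose=(-6,-8,E); sL=15, sR=30; mL=-15, mR=-15; mL+mR=-30 → advance -1; mR−mL=0 → turn +0·90°
n=4: pose=(-7,-8,E); sL=120/13, sR=40/3; mL=-20/3, mR=-160/39; mL+mR=-140/13 → advance -1; mR−mL=100/39 → turn +1·90°

0 120/61 120/41 -60/41 -2400/2501 -7 -6 N
1 12/5 60/29 -30/29 48/145 -7 -7 W
2 40/3 24/5 -12/5 128/15 -6 -7 S
3 15 30 -15 -15 -6 -8 E
4 120/13 40/3 -20/3 -160/39 -7 -8 E
final -8 -8 N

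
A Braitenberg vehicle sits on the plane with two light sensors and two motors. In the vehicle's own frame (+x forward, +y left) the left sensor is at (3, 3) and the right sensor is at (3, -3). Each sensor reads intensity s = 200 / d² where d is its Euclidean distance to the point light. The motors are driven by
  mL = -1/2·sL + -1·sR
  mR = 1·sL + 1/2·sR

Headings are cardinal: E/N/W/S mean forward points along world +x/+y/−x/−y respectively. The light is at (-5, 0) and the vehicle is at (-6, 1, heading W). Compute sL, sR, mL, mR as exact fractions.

10 25/4 -45/4 105/8

left sensor world pos  = (-9, -2); dL² = 20
right sensor world pos = (-9, 4); dR² = 32
sL = 200/20 = 10
sR = 200/32 = 25/4
mL = -1/2·sL + -1·sR = -45/4
mR = 1·sL + 1/2·sR = 105/8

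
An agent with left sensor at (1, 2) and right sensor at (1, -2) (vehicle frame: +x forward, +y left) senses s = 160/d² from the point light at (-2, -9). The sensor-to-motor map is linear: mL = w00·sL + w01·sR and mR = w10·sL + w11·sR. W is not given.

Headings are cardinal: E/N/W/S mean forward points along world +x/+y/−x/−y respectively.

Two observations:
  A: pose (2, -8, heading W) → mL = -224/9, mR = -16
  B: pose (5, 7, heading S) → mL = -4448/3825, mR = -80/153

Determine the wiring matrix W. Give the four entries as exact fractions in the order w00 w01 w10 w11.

obs A: pose=(2,-8,W) → sL=16, sR=80/9, mL=-224/9, mR=-16
obs B: pose=(5,7,S) → sL=80/153, sR=16/25, mL=-4448/3825, mR=-80/153
sensor matrix S = [[16, 80/9], [80/153, 16/25]]; det S = 192512/34425
solve [mL_A; mL_B] = S·[w00; w01] and [mR_A; mR_B] = S·[w10; w11]:
  w00 = -1, w01 = -1, w10 = -1, w11 = 0

-1 -1 -1 0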